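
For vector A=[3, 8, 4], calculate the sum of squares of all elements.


|A|^2 = sum of squared components
A[0]^2 = 3^2 = 9
A[1]^2 = 8^2 = 64
A[2]^2 = 4^2 = 16
Sum = 9 + 64 + 16 = 89

89


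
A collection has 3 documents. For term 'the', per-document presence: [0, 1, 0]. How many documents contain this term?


Checking each document for 'the':
Doc 1: absent
Doc 2: present
Doc 3: absent
df = sum of presences = 0 + 1 + 0 = 1

1


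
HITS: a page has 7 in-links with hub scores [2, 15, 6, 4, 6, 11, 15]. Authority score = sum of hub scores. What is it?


Authority = sum of hub scores of in-linkers
In-link 1: hub score = 2
In-link 2: hub score = 15
In-link 3: hub score = 6
In-link 4: hub score = 4
In-link 5: hub score = 6
In-link 6: hub score = 11
In-link 7: hub score = 15
Authority = 2 + 15 + 6 + 4 + 6 + 11 + 15 = 59

59


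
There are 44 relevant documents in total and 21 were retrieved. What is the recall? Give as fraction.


Recall = retrieved_relevant / total_relevant
= 21 / 44
= 21 / (21 + 23)
= 21/44

21/44


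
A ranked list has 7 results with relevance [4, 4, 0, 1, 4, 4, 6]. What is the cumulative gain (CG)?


Cumulative Gain = sum of relevance scores
Position 1: rel=4, running sum=4
Position 2: rel=4, running sum=8
Position 3: rel=0, running sum=8
Position 4: rel=1, running sum=9
Position 5: rel=4, running sum=13
Position 6: rel=4, running sum=17
Position 7: rel=6, running sum=23
CG = 23

23


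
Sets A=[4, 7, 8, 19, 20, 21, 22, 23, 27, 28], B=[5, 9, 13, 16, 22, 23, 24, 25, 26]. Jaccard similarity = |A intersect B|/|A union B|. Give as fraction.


A intersect B = [22, 23]
|A intersect B| = 2
A union B = [4, 5, 7, 8, 9, 13, 16, 19, 20, 21, 22, 23, 24, 25, 26, 27, 28]
|A union B| = 17
Jaccard = 2/17 = 2/17

2/17


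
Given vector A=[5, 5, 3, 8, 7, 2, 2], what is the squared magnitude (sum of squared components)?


|A|^2 = sum of squared components
A[0]^2 = 5^2 = 25
A[1]^2 = 5^2 = 25
A[2]^2 = 3^2 = 9
A[3]^2 = 8^2 = 64
A[4]^2 = 7^2 = 49
A[5]^2 = 2^2 = 4
A[6]^2 = 2^2 = 4
Sum = 25 + 25 + 9 + 64 + 49 + 4 + 4 = 180

180


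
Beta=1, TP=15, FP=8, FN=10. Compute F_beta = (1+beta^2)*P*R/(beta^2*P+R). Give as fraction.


P = TP/(TP+FP) = 15/23 = 15/23
R = TP/(TP+FN) = 15/25 = 3/5
beta^2 = 1^2 = 1
(1 + beta^2) = 2
Numerator = (1+beta^2)*P*R = 18/23
Denominator = beta^2*P + R = 15/23 + 3/5 = 144/115
F_beta = 5/8

5/8


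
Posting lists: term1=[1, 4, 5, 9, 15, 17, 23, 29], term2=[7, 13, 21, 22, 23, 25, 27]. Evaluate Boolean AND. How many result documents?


Boolean AND: find intersection of posting lists
term1 docs: [1, 4, 5, 9, 15, 17, 23, 29]
term2 docs: [7, 13, 21, 22, 23, 25, 27]
Intersection: [23]
|intersection| = 1

1


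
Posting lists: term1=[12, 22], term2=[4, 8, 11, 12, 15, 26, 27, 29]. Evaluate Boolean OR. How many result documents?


Boolean OR: find union of posting lists
term1 docs: [12, 22]
term2 docs: [4, 8, 11, 12, 15, 26, 27, 29]
Union: [4, 8, 11, 12, 15, 22, 26, 27, 29]
|union| = 9

9


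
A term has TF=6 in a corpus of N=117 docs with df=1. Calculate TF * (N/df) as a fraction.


TF * (N/df)
= 6 * (117/1)
= 6 * 117
= 702

702


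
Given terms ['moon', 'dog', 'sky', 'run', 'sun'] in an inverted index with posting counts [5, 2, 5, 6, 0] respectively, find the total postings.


Summing posting list sizes:
'moon': 5 postings
'dog': 2 postings
'sky': 5 postings
'run': 6 postings
'sun': 0 postings
Total = 5 + 2 + 5 + 6 + 0 = 18

18


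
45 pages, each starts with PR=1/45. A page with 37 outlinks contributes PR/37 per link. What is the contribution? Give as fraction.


Initial PR = 1/45 = 1/45
Outlinks = 37
Contribution per link = PR / outlinks
= 1/45 / 37
= 1/1665

1/1665


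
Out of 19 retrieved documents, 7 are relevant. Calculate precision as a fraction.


Precision = relevant_retrieved / total_retrieved
= 7 / 19
= 7 / (7 + 12)
= 7/19

7/19


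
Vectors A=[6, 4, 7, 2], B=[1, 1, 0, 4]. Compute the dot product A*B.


Dot product = sum of element-wise products
A[0]*B[0] = 6*1 = 6
A[1]*B[1] = 4*1 = 4
A[2]*B[2] = 7*0 = 0
A[3]*B[3] = 2*4 = 8
Sum = 6 + 4 + 0 + 8 = 18

18


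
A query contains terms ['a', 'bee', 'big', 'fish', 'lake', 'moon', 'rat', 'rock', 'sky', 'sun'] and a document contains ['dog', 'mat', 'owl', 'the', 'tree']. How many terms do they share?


Query terms: ['a', 'bee', 'big', 'fish', 'lake', 'moon', 'rat', 'rock', 'sky', 'sun']
Document terms: ['dog', 'mat', 'owl', 'the', 'tree']
Common terms: []
Overlap count = 0

0


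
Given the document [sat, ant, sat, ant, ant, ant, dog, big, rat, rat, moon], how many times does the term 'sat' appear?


Document has 11 words
Scanning for 'sat':
Found at positions: [0, 2]
Count = 2

2


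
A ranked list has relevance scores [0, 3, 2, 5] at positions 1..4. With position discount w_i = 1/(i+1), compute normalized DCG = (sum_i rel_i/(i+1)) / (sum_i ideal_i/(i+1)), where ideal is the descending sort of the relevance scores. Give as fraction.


Position discount weights w_i = 1/(i+1) for i=1..4:
Weights = [1/2, 1/3, 1/4, 1/5]
Actual relevance: [0, 3, 2, 5]
DCG = 0/2 + 3/3 + 2/4 + 5/5 = 5/2
Ideal relevance (sorted desc): [5, 3, 2, 0]
Ideal DCG = 5/2 + 3/3 + 2/4 + 0/5 = 4
nDCG = DCG / ideal_DCG = 5/2 / 4 = 5/8

5/8


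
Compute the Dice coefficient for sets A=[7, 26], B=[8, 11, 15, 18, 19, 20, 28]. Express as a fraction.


A intersect B = []
|A intersect B| = 0
|A| = 2, |B| = 7
Dice = 2*0 / (2+7)
= 0 / 9 = 0

0


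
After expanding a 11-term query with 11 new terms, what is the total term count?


Original terms: 11
Expansion terms: 11
Total = 11 + 11 = 22

22


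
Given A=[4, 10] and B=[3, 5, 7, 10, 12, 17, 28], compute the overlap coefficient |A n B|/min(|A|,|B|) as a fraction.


A intersect B = [10]
|A intersect B| = 1
min(|A|, |B|) = min(2, 7) = 2
Overlap = 1 / 2 = 1/2

1/2


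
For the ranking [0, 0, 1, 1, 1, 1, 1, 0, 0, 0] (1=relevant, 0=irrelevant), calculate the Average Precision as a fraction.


Computing P@k for each relevant position:
Position 1: not relevant
Position 2: not relevant
Position 3: relevant, P@3 = 1/3 = 1/3
Position 4: relevant, P@4 = 2/4 = 1/2
Position 5: relevant, P@5 = 3/5 = 3/5
Position 6: relevant, P@6 = 4/6 = 2/3
Position 7: relevant, P@7 = 5/7 = 5/7
Position 8: not relevant
Position 9: not relevant
Position 10: not relevant
Sum of P@k = 1/3 + 1/2 + 3/5 + 2/3 + 5/7 = 197/70
AP = 197/70 / 5 = 197/350

197/350


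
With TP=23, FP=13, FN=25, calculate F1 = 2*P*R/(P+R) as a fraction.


F1 = 2 * P * R / (P + R)
P = TP/(TP+FP) = 23/36 = 23/36
R = TP/(TP+FN) = 23/48 = 23/48
2 * P * R = 2 * 23/36 * 23/48 = 529/864
P + R = 23/36 + 23/48 = 161/144
F1 = 529/864 / 161/144 = 23/42

23/42


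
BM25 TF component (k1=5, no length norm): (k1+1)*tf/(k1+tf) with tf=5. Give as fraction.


BM25 TF component = (k1+1)*tf / (k1+tf)
k1 = 5, tf = 5
Numerator = (5+1)*5 = 30
Denominator = 5 + 5 = 10
= 30/10 = 3

3


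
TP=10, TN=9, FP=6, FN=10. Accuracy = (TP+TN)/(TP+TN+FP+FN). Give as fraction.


Accuracy = (TP + TN) / (TP + TN + FP + FN)
TP + TN = 10 + 9 = 19
Total = 10 + 9 + 6 + 10 = 35
Accuracy = 19 / 35 = 19/35

19/35


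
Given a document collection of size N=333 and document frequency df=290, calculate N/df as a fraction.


IDF ratio = N / df
= 333 / 290
= 333/290

333/290


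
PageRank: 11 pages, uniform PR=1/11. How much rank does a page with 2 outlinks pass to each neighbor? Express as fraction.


Initial PR = 1/11 = 1/11
Outlinks = 2
Contribution per link = PR / outlinks
= 1/11 / 2
= 1/22

1/22


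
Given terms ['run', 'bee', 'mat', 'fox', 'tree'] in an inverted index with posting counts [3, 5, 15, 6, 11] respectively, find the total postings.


Summing posting list sizes:
'run': 3 postings
'bee': 5 postings
'mat': 15 postings
'fox': 6 postings
'tree': 11 postings
Total = 3 + 5 + 15 + 6 + 11 = 40

40


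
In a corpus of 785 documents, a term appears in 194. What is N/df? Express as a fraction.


IDF ratio = N / df
= 785 / 194
= 785/194

785/194


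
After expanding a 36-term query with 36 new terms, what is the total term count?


Original terms: 36
Expansion terms: 36
Total = 36 + 36 = 72

72


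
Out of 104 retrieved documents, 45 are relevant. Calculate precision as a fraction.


Precision = relevant_retrieved / total_retrieved
= 45 / 104
= 45 / (45 + 59)
= 45/104

45/104


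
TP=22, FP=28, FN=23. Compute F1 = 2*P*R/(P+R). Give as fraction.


F1 = 2 * P * R / (P + R)
P = TP/(TP+FP) = 22/50 = 11/25
R = TP/(TP+FN) = 22/45 = 22/45
2 * P * R = 2 * 11/25 * 22/45 = 484/1125
P + R = 11/25 + 22/45 = 209/225
F1 = 484/1125 / 209/225 = 44/95

44/95


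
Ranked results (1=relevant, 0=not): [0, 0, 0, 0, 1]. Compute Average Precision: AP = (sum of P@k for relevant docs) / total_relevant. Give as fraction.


Computing P@k for each relevant position:
Position 1: not relevant
Position 2: not relevant
Position 3: not relevant
Position 4: not relevant
Position 5: relevant, P@5 = 1/5 = 1/5
Sum of P@k = 1/5 = 1/5
AP = 1/5 / 1 = 1/5

1/5


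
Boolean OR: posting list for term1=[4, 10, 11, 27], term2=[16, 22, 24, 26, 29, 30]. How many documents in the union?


Boolean OR: find union of posting lists
term1 docs: [4, 10, 11, 27]
term2 docs: [16, 22, 24, 26, 29, 30]
Union: [4, 10, 11, 16, 22, 24, 26, 27, 29, 30]
|union| = 10

10


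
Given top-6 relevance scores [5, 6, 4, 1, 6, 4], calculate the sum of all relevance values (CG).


Cumulative Gain = sum of relevance scores
Position 1: rel=5, running sum=5
Position 2: rel=6, running sum=11
Position 3: rel=4, running sum=15
Position 4: rel=1, running sum=16
Position 5: rel=6, running sum=22
Position 6: rel=4, running sum=26
CG = 26

26


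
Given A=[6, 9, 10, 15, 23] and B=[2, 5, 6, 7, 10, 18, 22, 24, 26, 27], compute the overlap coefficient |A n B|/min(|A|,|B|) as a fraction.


A intersect B = [6, 10]
|A intersect B| = 2
min(|A|, |B|) = min(5, 10) = 5
Overlap = 2 / 5 = 2/5

2/5


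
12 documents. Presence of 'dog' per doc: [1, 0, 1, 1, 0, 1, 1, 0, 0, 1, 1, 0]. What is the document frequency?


Checking each document for 'dog':
Doc 1: present
Doc 2: absent
Doc 3: present
Doc 4: present
Doc 5: absent
Doc 6: present
Doc 7: present
Doc 8: absent
Doc 9: absent
Doc 10: present
Doc 11: present
Doc 12: absent
df = sum of presences = 1 + 0 + 1 + 1 + 0 + 1 + 1 + 0 + 0 + 1 + 1 + 0 = 7

7


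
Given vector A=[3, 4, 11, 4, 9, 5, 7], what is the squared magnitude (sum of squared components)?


|A|^2 = sum of squared components
A[0]^2 = 3^2 = 9
A[1]^2 = 4^2 = 16
A[2]^2 = 11^2 = 121
A[3]^2 = 4^2 = 16
A[4]^2 = 9^2 = 81
A[5]^2 = 5^2 = 25
A[6]^2 = 7^2 = 49
Sum = 9 + 16 + 121 + 16 + 81 + 25 + 49 = 317

317


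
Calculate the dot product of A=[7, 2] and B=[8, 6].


Dot product = sum of element-wise products
A[0]*B[0] = 7*8 = 56
A[1]*B[1] = 2*6 = 12
Sum = 56 + 12 = 68

68


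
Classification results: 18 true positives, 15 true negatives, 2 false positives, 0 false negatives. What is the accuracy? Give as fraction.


Accuracy = (TP + TN) / (TP + TN + FP + FN)
TP + TN = 18 + 15 = 33
Total = 18 + 15 + 2 + 0 = 35
Accuracy = 33 / 35 = 33/35

33/35


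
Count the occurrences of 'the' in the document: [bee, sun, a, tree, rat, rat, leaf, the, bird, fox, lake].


Document has 11 words
Scanning for 'the':
Found at positions: [7]
Count = 1

1


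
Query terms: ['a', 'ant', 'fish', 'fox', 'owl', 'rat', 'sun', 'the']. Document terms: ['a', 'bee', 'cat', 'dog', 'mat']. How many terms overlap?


Query terms: ['a', 'ant', 'fish', 'fox', 'owl', 'rat', 'sun', 'the']
Document terms: ['a', 'bee', 'cat', 'dog', 'mat']
Common terms: ['a']
Overlap count = 1

1


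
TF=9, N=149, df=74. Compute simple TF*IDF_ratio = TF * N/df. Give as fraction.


TF * (N/df)
= 9 * (149/74)
= 9 * 149/74
= 1341/74

1341/74


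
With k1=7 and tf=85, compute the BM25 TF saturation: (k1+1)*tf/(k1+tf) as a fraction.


BM25 TF component = (k1+1)*tf / (k1+tf)
k1 = 7, tf = 85
Numerator = (7+1)*85 = 680
Denominator = 7 + 85 = 92
= 680/92 = 170/23

170/23


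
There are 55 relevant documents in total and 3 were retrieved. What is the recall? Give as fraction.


Recall = retrieved_relevant / total_relevant
= 3 / 55
= 3 / (3 + 52)
= 3/55

3/55


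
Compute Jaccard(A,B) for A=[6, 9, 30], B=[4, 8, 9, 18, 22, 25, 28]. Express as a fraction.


A intersect B = [9]
|A intersect B| = 1
A union B = [4, 6, 8, 9, 18, 22, 25, 28, 30]
|A union B| = 9
Jaccard = 1/9 = 1/9

1/9


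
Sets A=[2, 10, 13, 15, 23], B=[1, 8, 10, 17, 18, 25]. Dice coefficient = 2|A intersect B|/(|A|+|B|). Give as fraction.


A intersect B = [10]
|A intersect B| = 1
|A| = 5, |B| = 6
Dice = 2*1 / (5+6)
= 2 / 11 = 2/11

2/11


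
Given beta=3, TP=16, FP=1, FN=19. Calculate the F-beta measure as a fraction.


P = TP/(TP+FP) = 16/17 = 16/17
R = TP/(TP+FN) = 16/35 = 16/35
beta^2 = 3^2 = 9
(1 + beta^2) = 10
Numerator = (1+beta^2)*P*R = 512/119
Denominator = beta^2*P + R = 144/17 + 16/35 = 5312/595
F_beta = 40/83

40/83


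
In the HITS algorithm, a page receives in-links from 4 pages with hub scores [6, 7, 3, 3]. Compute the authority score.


Authority = sum of hub scores of in-linkers
In-link 1: hub score = 6
In-link 2: hub score = 7
In-link 3: hub score = 3
In-link 4: hub score = 3
Authority = 6 + 7 + 3 + 3 = 19

19


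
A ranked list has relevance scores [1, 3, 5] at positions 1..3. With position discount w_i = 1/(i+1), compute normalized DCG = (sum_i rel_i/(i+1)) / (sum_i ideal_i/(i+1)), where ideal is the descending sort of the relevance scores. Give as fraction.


Position discount weights w_i = 1/(i+1) for i=1..3:
Weights = [1/2, 1/3, 1/4]
Actual relevance: [1, 3, 5]
DCG = 1/2 + 3/3 + 5/4 = 11/4
Ideal relevance (sorted desc): [5, 3, 1]
Ideal DCG = 5/2 + 3/3 + 1/4 = 15/4
nDCG = DCG / ideal_DCG = 11/4 / 15/4 = 11/15

11/15


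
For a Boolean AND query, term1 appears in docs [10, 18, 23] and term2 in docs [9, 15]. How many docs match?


Boolean AND: find intersection of posting lists
term1 docs: [10, 18, 23]
term2 docs: [9, 15]
Intersection: []
|intersection| = 0

0


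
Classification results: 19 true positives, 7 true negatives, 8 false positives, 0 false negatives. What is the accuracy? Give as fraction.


Accuracy = (TP + TN) / (TP + TN + FP + FN)
TP + TN = 19 + 7 = 26
Total = 19 + 7 + 8 + 0 = 34
Accuracy = 26 / 34 = 13/17

13/17


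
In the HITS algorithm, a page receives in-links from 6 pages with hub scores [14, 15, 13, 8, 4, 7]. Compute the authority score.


Authority = sum of hub scores of in-linkers
In-link 1: hub score = 14
In-link 2: hub score = 15
In-link 3: hub score = 13
In-link 4: hub score = 8
In-link 5: hub score = 4
In-link 6: hub score = 7
Authority = 14 + 15 + 13 + 8 + 4 + 7 = 61

61


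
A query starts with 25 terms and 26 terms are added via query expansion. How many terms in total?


Original terms: 25
Expansion terms: 26
Total = 25 + 26 = 51

51


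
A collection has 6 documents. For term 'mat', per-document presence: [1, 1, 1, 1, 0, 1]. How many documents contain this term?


Checking each document for 'mat':
Doc 1: present
Doc 2: present
Doc 3: present
Doc 4: present
Doc 5: absent
Doc 6: present
df = sum of presences = 1 + 1 + 1 + 1 + 0 + 1 = 5

5


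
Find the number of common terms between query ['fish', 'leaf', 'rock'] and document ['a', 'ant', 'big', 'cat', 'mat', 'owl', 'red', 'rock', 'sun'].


Query terms: ['fish', 'leaf', 'rock']
Document terms: ['a', 'ant', 'big', 'cat', 'mat', 'owl', 'red', 'rock', 'sun']
Common terms: ['rock']
Overlap count = 1

1


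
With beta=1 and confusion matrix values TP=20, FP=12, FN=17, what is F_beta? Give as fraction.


P = TP/(TP+FP) = 20/32 = 5/8
R = TP/(TP+FN) = 20/37 = 20/37
beta^2 = 1^2 = 1
(1 + beta^2) = 2
Numerator = (1+beta^2)*P*R = 25/37
Denominator = beta^2*P + R = 5/8 + 20/37 = 345/296
F_beta = 40/69

40/69


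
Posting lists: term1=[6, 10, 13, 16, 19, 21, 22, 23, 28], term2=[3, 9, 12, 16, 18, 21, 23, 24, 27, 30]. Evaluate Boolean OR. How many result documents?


Boolean OR: find union of posting lists
term1 docs: [6, 10, 13, 16, 19, 21, 22, 23, 28]
term2 docs: [3, 9, 12, 16, 18, 21, 23, 24, 27, 30]
Union: [3, 6, 9, 10, 12, 13, 16, 18, 19, 21, 22, 23, 24, 27, 28, 30]
|union| = 16

16


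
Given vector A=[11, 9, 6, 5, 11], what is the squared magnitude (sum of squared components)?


|A|^2 = sum of squared components
A[0]^2 = 11^2 = 121
A[1]^2 = 9^2 = 81
A[2]^2 = 6^2 = 36
A[3]^2 = 5^2 = 25
A[4]^2 = 11^2 = 121
Sum = 121 + 81 + 36 + 25 + 121 = 384

384


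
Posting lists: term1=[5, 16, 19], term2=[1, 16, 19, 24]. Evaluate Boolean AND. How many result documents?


Boolean AND: find intersection of posting lists
term1 docs: [5, 16, 19]
term2 docs: [1, 16, 19, 24]
Intersection: [16, 19]
|intersection| = 2

2


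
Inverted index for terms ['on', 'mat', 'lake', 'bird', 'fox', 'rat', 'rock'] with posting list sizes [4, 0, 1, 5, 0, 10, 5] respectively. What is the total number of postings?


Summing posting list sizes:
'on': 4 postings
'mat': 0 postings
'lake': 1 postings
'bird': 5 postings
'fox': 0 postings
'rat': 10 postings
'rock': 5 postings
Total = 4 + 0 + 1 + 5 + 0 + 10 + 5 = 25

25


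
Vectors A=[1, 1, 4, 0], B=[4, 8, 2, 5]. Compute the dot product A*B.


Dot product = sum of element-wise products
A[0]*B[0] = 1*4 = 4
A[1]*B[1] = 1*8 = 8
A[2]*B[2] = 4*2 = 8
A[3]*B[3] = 0*5 = 0
Sum = 4 + 8 + 8 + 0 = 20

20


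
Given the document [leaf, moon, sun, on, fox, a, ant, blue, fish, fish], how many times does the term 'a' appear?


Document has 10 words
Scanning for 'a':
Found at positions: [5]
Count = 1

1


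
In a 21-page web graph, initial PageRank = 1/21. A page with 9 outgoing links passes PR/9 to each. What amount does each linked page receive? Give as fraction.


Initial PR = 1/21 = 1/21
Outlinks = 9
Contribution per link = PR / outlinks
= 1/21 / 9
= 1/189

1/189


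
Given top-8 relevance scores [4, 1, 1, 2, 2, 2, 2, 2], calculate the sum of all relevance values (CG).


Cumulative Gain = sum of relevance scores
Position 1: rel=4, running sum=4
Position 2: rel=1, running sum=5
Position 3: rel=1, running sum=6
Position 4: rel=2, running sum=8
Position 5: rel=2, running sum=10
Position 6: rel=2, running sum=12
Position 7: rel=2, running sum=14
Position 8: rel=2, running sum=16
CG = 16

16


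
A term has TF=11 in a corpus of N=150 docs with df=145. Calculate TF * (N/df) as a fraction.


TF * (N/df)
= 11 * (150/145)
= 11 * 30/29
= 330/29

330/29


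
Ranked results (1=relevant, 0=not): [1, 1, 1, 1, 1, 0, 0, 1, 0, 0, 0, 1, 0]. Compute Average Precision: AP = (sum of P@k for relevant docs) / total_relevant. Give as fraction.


Computing P@k for each relevant position:
Position 1: relevant, P@1 = 1/1 = 1
Position 2: relevant, P@2 = 2/2 = 1
Position 3: relevant, P@3 = 3/3 = 1
Position 4: relevant, P@4 = 4/4 = 1
Position 5: relevant, P@5 = 5/5 = 1
Position 6: not relevant
Position 7: not relevant
Position 8: relevant, P@8 = 6/8 = 3/4
Position 9: not relevant
Position 10: not relevant
Position 11: not relevant
Position 12: relevant, P@12 = 7/12 = 7/12
Position 13: not relevant
Sum of P@k = 1 + 1 + 1 + 1 + 1 + 3/4 + 7/12 = 19/3
AP = 19/3 / 7 = 19/21

19/21


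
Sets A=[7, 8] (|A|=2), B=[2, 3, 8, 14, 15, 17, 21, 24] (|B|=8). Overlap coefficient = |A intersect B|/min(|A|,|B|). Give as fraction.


A intersect B = [8]
|A intersect B| = 1
min(|A|, |B|) = min(2, 8) = 2
Overlap = 1 / 2 = 1/2

1/2


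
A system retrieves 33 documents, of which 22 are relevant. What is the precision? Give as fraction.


Precision = relevant_retrieved / total_retrieved
= 22 / 33
= 22 / (22 + 11)
= 2/3

2/3


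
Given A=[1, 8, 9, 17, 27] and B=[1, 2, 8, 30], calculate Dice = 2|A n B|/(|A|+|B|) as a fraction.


A intersect B = [1, 8]
|A intersect B| = 2
|A| = 5, |B| = 4
Dice = 2*2 / (5+4)
= 4 / 9 = 4/9

4/9


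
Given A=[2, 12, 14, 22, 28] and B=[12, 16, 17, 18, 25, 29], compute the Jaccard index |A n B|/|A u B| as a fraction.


A intersect B = [12]
|A intersect B| = 1
A union B = [2, 12, 14, 16, 17, 18, 22, 25, 28, 29]
|A union B| = 10
Jaccard = 1/10 = 1/10

1/10


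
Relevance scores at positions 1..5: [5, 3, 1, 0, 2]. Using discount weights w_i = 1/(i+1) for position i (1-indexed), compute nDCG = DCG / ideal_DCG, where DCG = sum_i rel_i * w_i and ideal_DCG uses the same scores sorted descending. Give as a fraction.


Position discount weights w_i = 1/(i+1) for i=1..5:
Weights = [1/2, 1/3, 1/4, 1/5, 1/6]
Actual relevance: [5, 3, 1, 0, 2]
DCG = 5/2 + 3/3 + 1/4 + 0/5 + 2/6 = 49/12
Ideal relevance (sorted desc): [5, 3, 2, 1, 0]
Ideal DCG = 5/2 + 3/3 + 2/4 + 1/5 + 0/6 = 21/5
nDCG = DCG / ideal_DCG = 49/12 / 21/5 = 35/36

35/36


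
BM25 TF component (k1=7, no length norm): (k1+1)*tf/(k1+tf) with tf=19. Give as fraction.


BM25 TF component = (k1+1)*tf / (k1+tf)
k1 = 7, tf = 19
Numerator = (7+1)*19 = 152
Denominator = 7 + 19 = 26
= 152/26 = 76/13

76/13


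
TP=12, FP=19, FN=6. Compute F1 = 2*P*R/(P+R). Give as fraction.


F1 = 2 * P * R / (P + R)
P = TP/(TP+FP) = 12/31 = 12/31
R = TP/(TP+FN) = 12/18 = 2/3
2 * P * R = 2 * 12/31 * 2/3 = 16/31
P + R = 12/31 + 2/3 = 98/93
F1 = 16/31 / 98/93 = 24/49

24/49


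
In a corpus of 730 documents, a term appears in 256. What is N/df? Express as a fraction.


IDF ratio = N / df
= 730 / 256
= 365/128

365/128


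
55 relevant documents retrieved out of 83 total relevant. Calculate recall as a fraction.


Recall = retrieved_relevant / total_relevant
= 55 / 83
= 55 / (55 + 28)
= 55/83

55/83


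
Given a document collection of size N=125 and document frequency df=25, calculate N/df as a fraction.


IDF ratio = N / df
= 125 / 25
= 5

5


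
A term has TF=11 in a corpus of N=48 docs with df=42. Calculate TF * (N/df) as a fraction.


TF * (N/df)
= 11 * (48/42)
= 11 * 8/7
= 88/7

88/7


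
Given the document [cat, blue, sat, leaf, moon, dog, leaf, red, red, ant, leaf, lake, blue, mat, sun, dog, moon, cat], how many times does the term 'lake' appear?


Document has 18 words
Scanning for 'lake':
Found at positions: [11]
Count = 1

1


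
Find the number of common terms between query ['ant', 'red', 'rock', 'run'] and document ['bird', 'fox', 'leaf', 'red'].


Query terms: ['ant', 'red', 'rock', 'run']
Document terms: ['bird', 'fox', 'leaf', 'red']
Common terms: ['red']
Overlap count = 1

1


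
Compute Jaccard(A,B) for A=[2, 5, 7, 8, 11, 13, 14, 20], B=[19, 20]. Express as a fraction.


A intersect B = [20]
|A intersect B| = 1
A union B = [2, 5, 7, 8, 11, 13, 14, 19, 20]
|A union B| = 9
Jaccard = 1/9 = 1/9

1/9


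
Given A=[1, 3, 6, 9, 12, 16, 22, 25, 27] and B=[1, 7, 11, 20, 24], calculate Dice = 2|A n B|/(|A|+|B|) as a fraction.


A intersect B = [1]
|A intersect B| = 1
|A| = 9, |B| = 5
Dice = 2*1 / (9+5)
= 2 / 14 = 1/7

1/7


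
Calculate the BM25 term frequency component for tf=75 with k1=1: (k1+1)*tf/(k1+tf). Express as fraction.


BM25 TF component = (k1+1)*tf / (k1+tf)
k1 = 1, tf = 75
Numerator = (1+1)*75 = 150
Denominator = 1 + 75 = 76
= 150/76 = 75/38

75/38


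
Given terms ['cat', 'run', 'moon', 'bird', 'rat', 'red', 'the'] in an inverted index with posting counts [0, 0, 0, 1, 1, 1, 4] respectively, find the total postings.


Summing posting list sizes:
'cat': 0 postings
'run': 0 postings
'moon': 0 postings
'bird': 1 postings
'rat': 1 postings
'red': 1 postings
'the': 4 postings
Total = 0 + 0 + 0 + 1 + 1 + 1 + 4 = 7

7


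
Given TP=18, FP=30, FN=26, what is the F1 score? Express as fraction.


F1 = 2 * P * R / (P + R)
P = TP/(TP+FP) = 18/48 = 3/8
R = TP/(TP+FN) = 18/44 = 9/22
2 * P * R = 2 * 3/8 * 9/22 = 27/88
P + R = 3/8 + 9/22 = 69/88
F1 = 27/88 / 69/88 = 9/23

9/23


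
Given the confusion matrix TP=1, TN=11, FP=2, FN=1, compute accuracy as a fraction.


Accuracy = (TP + TN) / (TP + TN + FP + FN)
TP + TN = 1 + 11 = 12
Total = 1 + 11 + 2 + 1 = 15
Accuracy = 12 / 15 = 4/5

4/5


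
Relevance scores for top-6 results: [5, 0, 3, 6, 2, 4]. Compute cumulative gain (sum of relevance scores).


Cumulative Gain = sum of relevance scores
Position 1: rel=5, running sum=5
Position 2: rel=0, running sum=5
Position 3: rel=3, running sum=8
Position 4: rel=6, running sum=14
Position 5: rel=2, running sum=16
Position 6: rel=4, running sum=20
CG = 20

20


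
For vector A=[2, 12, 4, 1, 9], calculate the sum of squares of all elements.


|A|^2 = sum of squared components
A[0]^2 = 2^2 = 4
A[1]^2 = 12^2 = 144
A[2]^2 = 4^2 = 16
A[3]^2 = 1^2 = 1
A[4]^2 = 9^2 = 81
Sum = 4 + 144 + 16 + 1 + 81 = 246

246


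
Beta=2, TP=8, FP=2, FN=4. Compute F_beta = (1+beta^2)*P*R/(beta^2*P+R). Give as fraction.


P = TP/(TP+FP) = 8/10 = 4/5
R = TP/(TP+FN) = 8/12 = 2/3
beta^2 = 2^2 = 4
(1 + beta^2) = 5
Numerator = (1+beta^2)*P*R = 8/3
Denominator = beta^2*P + R = 16/5 + 2/3 = 58/15
F_beta = 20/29

20/29


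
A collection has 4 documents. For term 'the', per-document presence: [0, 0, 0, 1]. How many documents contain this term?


Checking each document for 'the':
Doc 1: absent
Doc 2: absent
Doc 3: absent
Doc 4: present
df = sum of presences = 0 + 0 + 0 + 1 = 1

1


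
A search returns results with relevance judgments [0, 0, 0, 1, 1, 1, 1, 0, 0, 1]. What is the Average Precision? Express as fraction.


Computing P@k for each relevant position:
Position 1: not relevant
Position 2: not relevant
Position 3: not relevant
Position 4: relevant, P@4 = 1/4 = 1/4
Position 5: relevant, P@5 = 2/5 = 2/5
Position 6: relevant, P@6 = 3/6 = 1/2
Position 7: relevant, P@7 = 4/7 = 4/7
Position 8: not relevant
Position 9: not relevant
Position 10: relevant, P@10 = 5/10 = 1/2
Sum of P@k = 1/4 + 2/5 + 1/2 + 4/7 + 1/2 = 311/140
AP = 311/140 / 5 = 311/700

311/700


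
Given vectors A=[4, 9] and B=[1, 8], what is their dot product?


Dot product = sum of element-wise products
A[0]*B[0] = 4*1 = 4
A[1]*B[1] = 9*8 = 72
Sum = 4 + 72 = 76

76


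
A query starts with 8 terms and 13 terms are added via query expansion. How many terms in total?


Original terms: 8
Expansion terms: 13
Total = 8 + 13 = 21

21


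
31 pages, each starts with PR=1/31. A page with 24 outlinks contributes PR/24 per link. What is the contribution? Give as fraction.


Initial PR = 1/31 = 1/31
Outlinks = 24
Contribution per link = PR / outlinks
= 1/31 / 24
= 1/744

1/744


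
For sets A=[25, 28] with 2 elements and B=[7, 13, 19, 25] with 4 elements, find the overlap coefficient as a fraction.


A intersect B = [25]
|A intersect B| = 1
min(|A|, |B|) = min(2, 4) = 2
Overlap = 1 / 2 = 1/2

1/2


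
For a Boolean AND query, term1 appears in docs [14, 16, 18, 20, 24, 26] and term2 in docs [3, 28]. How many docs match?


Boolean AND: find intersection of posting lists
term1 docs: [14, 16, 18, 20, 24, 26]
term2 docs: [3, 28]
Intersection: []
|intersection| = 0

0


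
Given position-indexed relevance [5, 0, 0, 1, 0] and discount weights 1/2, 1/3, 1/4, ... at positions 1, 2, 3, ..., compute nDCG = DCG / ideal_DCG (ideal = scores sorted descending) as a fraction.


Position discount weights w_i = 1/(i+1) for i=1..5:
Weights = [1/2, 1/3, 1/4, 1/5, 1/6]
Actual relevance: [5, 0, 0, 1, 0]
DCG = 5/2 + 0/3 + 0/4 + 1/5 + 0/6 = 27/10
Ideal relevance (sorted desc): [5, 1, 0, 0, 0]
Ideal DCG = 5/2 + 1/3 + 0/4 + 0/5 + 0/6 = 17/6
nDCG = DCG / ideal_DCG = 27/10 / 17/6 = 81/85

81/85


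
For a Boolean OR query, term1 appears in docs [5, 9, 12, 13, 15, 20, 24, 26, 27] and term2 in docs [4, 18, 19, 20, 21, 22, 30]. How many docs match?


Boolean OR: find union of posting lists
term1 docs: [5, 9, 12, 13, 15, 20, 24, 26, 27]
term2 docs: [4, 18, 19, 20, 21, 22, 30]
Union: [4, 5, 9, 12, 13, 15, 18, 19, 20, 21, 22, 24, 26, 27, 30]
|union| = 15

15


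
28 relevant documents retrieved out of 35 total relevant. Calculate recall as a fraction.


Recall = retrieved_relevant / total_relevant
= 28 / 35
= 28 / (28 + 7)
= 4/5

4/5


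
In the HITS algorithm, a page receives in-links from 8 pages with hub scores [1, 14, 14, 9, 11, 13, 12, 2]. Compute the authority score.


Authority = sum of hub scores of in-linkers
In-link 1: hub score = 1
In-link 2: hub score = 14
In-link 3: hub score = 14
In-link 4: hub score = 9
In-link 5: hub score = 11
In-link 6: hub score = 13
In-link 7: hub score = 12
In-link 8: hub score = 2
Authority = 1 + 14 + 14 + 9 + 11 + 13 + 12 + 2 = 76

76


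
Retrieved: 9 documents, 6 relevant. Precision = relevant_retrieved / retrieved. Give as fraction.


Precision = relevant_retrieved / total_retrieved
= 6 / 9
= 6 / (6 + 3)
= 2/3

2/3


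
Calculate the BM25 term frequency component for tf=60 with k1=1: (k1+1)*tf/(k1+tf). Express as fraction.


BM25 TF component = (k1+1)*tf / (k1+tf)
k1 = 1, tf = 60
Numerator = (1+1)*60 = 120
Denominator = 1 + 60 = 61
= 120/61 = 120/61

120/61


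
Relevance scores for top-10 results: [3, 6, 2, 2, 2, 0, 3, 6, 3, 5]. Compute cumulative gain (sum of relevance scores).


Cumulative Gain = sum of relevance scores
Position 1: rel=3, running sum=3
Position 2: rel=6, running sum=9
Position 3: rel=2, running sum=11
Position 4: rel=2, running sum=13
Position 5: rel=2, running sum=15
Position 6: rel=0, running sum=15
Position 7: rel=3, running sum=18
Position 8: rel=6, running sum=24
Position 9: rel=3, running sum=27
Position 10: rel=5, running sum=32
CG = 32

32


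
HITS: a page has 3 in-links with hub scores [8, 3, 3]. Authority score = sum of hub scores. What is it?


Authority = sum of hub scores of in-linkers
In-link 1: hub score = 8
In-link 2: hub score = 3
In-link 3: hub score = 3
Authority = 8 + 3 + 3 = 14

14


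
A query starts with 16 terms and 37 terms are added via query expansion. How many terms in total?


Original terms: 16
Expansion terms: 37
Total = 16 + 37 = 53

53


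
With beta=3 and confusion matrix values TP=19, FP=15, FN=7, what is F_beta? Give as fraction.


P = TP/(TP+FP) = 19/34 = 19/34
R = TP/(TP+FN) = 19/26 = 19/26
beta^2 = 3^2 = 9
(1 + beta^2) = 10
Numerator = (1+beta^2)*P*R = 1805/442
Denominator = beta^2*P + R = 171/34 + 19/26 = 1273/221
F_beta = 95/134

95/134


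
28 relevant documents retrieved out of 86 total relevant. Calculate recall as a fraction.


Recall = retrieved_relevant / total_relevant
= 28 / 86
= 28 / (28 + 58)
= 14/43

14/43


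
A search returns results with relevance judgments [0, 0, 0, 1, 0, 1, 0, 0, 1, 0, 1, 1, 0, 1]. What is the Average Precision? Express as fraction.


Computing P@k for each relevant position:
Position 1: not relevant
Position 2: not relevant
Position 3: not relevant
Position 4: relevant, P@4 = 1/4 = 1/4
Position 5: not relevant
Position 6: relevant, P@6 = 2/6 = 1/3
Position 7: not relevant
Position 8: not relevant
Position 9: relevant, P@9 = 3/9 = 1/3
Position 10: not relevant
Position 11: relevant, P@11 = 4/11 = 4/11
Position 12: relevant, P@12 = 5/12 = 5/12
Position 13: not relevant
Position 14: relevant, P@14 = 6/14 = 3/7
Sum of P@k = 1/4 + 1/3 + 1/3 + 4/11 + 5/12 + 3/7 = 491/231
AP = 491/231 / 6 = 491/1386

491/1386


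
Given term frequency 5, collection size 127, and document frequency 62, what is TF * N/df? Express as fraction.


TF * (N/df)
= 5 * (127/62)
= 5 * 127/62
= 635/62

635/62


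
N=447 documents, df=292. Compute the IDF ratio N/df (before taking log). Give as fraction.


IDF ratio = N / df
= 447 / 292
= 447/292

447/292


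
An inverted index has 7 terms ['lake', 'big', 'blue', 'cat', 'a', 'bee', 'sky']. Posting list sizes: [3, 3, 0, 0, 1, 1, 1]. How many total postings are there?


Summing posting list sizes:
'lake': 3 postings
'big': 3 postings
'blue': 0 postings
'cat': 0 postings
'a': 1 postings
'bee': 1 postings
'sky': 1 postings
Total = 3 + 3 + 0 + 0 + 1 + 1 + 1 = 9

9


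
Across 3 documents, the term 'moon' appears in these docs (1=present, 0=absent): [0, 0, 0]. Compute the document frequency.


Checking each document for 'moon':
Doc 1: absent
Doc 2: absent
Doc 3: absent
df = sum of presences = 0 + 0 + 0 = 0

0


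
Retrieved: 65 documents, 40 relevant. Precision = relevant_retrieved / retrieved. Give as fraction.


Precision = relevant_retrieved / total_retrieved
= 40 / 65
= 40 / (40 + 25)
= 8/13

8/13


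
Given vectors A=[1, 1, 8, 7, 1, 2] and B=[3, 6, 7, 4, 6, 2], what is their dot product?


Dot product = sum of element-wise products
A[0]*B[0] = 1*3 = 3
A[1]*B[1] = 1*6 = 6
A[2]*B[2] = 8*7 = 56
A[3]*B[3] = 7*4 = 28
A[4]*B[4] = 1*6 = 6
A[5]*B[5] = 2*2 = 4
Sum = 3 + 6 + 56 + 28 + 6 + 4 = 103

103


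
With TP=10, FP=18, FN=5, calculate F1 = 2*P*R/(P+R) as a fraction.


F1 = 2 * P * R / (P + R)
P = TP/(TP+FP) = 10/28 = 5/14
R = TP/(TP+FN) = 10/15 = 2/3
2 * P * R = 2 * 5/14 * 2/3 = 10/21
P + R = 5/14 + 2/3 = 43/42
F1 = 10/21 / 43/42 = 20/43

20/43


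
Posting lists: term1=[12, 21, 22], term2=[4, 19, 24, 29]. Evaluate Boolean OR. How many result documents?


Boolean OR: find union of posting lists
term1 docs: [12, 21, 22]
term2 docs: [4, 19, 24, 29]
Union: [4, 12, 19, 21, 22, 24, 29]
|union| = 7

7


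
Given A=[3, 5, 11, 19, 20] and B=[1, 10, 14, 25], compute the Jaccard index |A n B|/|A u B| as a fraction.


A intersect B = []
|A intersect B| = 0
A union B = [1, 3, 5, 10, 11, 14, 19, 20, 25]
|A union B| = 9
Jaccard = 0/9 = 0

0


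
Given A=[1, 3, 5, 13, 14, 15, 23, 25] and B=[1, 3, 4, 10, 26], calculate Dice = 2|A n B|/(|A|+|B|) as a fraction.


A intersect B = [1, 3]
|A intersect B| = 2
|A| = 8, |B| = 5
Dice = 2*2 / (8+5)
= 4 / 13 = 4/13

4/13


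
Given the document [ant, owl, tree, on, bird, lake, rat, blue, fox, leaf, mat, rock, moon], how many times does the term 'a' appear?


Document has 13 words
Scanning for 'a':
Term not found in document
Count = 0

0


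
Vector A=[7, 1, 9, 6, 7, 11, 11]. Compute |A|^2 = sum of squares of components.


|A|^2 = sum of squared components
A[0]^2 = 7^2 = 49
A[1]^2 = 1^2 = 1
A[2]^2 = 9^2 = 81
A[3]^2 = 6^2 = 36
A[4]^2 = 7^2 = 49
A[5]^2 = 11^2 = 121
A[6]^2 = 11^2 = 121
Sum = 49 + 1 + 81 + 36 + 49 + 121 + 121 = 458

458


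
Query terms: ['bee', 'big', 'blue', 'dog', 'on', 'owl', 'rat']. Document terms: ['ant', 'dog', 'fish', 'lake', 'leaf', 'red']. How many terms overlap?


Query terms: ['bee', 'big', 'blue', 'dog', 'on', 'owl', 'rat']
Document terms: ['ant', 'dog', 'fish', 'lake', 'leaf', 'red']
Common terms: ['dog']
Overlap count = 1

1


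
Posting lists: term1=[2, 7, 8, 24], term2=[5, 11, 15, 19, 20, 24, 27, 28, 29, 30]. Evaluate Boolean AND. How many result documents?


Boolean AND: find intersection of posting lists
term1 docs: [2, 7, 8, 24]
term2 docs: [5, 11, 15, 19, 20, 24, 27, 28, 29, 30]
Intersection: [24]
|intersection| = 1

1


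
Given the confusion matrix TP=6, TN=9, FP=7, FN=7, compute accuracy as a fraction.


Accuracy = (TP + TN) / (TP + TN + FP + FN)
TP + TN = 6 + 9 = 15
Total = 6 + 9 + 7 + 7 = 29
Accuracy = 15 / 29 = 15/29

15/29


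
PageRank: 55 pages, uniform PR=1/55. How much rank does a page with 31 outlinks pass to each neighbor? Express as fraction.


Initial PR = 1/55 = 1/55
Outlinks = 31
Contribution per link = PR / outlinks
= 1/55 / 31
= 1/1705

1/1705


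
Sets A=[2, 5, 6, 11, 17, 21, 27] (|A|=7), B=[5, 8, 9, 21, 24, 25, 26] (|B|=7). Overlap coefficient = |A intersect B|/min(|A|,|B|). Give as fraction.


A intersect B = [5, 21]
|A intersect B| = 2
min(|A|, |B|) = min(7, 7) = 7
Overlap = 2 / 7 = 2/7

2/7


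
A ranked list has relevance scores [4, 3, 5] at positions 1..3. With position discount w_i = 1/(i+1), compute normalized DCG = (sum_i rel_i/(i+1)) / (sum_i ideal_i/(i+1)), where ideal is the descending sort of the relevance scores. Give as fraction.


Position discount weights w_i = 1/(i+1) for i=1..3:
Weights = [1/2, 1/3, 1/4]
Actual relevance: [4, 3, 5]
DCG = 4/2 + 3/3 + 5/4 = 17/4
Ideal relevance (sorted desc): [5, 4, 3]
Ideal DCG = 5/2 + 4/3 + 3/4 = 55/12
nDCG = DCG / ideal_DCG = 17/4 / 55/12 = 51/55

51/55


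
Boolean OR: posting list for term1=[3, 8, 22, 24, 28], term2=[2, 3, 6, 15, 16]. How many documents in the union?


Boolean OR: find union of posting lists
term1 docs: [3, 8, 22, 24, 28]
term2 docs: [2, 3, 6, 15, 16]
Union: [2, 3, 6, 8, 15, 16, 22, 24, 28]
|union| = 9

9


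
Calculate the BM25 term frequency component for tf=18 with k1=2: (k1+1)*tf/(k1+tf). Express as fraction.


BM25 TF component = (k1+1)*tf / (k1+tf)
k1 = 2, tf = 18
Numerator = (2+1)*18 = 54
Denominator = 2 + 18 = 20
= 54/20 = 27/10

27/10


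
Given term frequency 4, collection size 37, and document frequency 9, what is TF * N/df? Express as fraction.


TF * (N/df)
= 4 * (37/9)
= 4 * 37/9
= 148/9

148/9


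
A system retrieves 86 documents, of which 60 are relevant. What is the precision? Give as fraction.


Precision = relevant_retrieved / total_retrieved
= 60 / 86
= 60 / (60 + 26)
= 30/43

30/43


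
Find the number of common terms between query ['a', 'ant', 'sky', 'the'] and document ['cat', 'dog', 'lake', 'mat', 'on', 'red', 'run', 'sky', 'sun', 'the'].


Query terms: ['a', 'ant', 'sky', 'the']
Document terms: ['cat', 'dog', 'lake', 'mat', 'on', 'red', 'run', 'sky', 'sun', 'the']
Common terms: ['sky', 'the']
Overlap count = 2

2


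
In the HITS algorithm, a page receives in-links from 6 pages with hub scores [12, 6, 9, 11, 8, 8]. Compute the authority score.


Authority = sum of hub scores of in-linkers
In-link 1: hub score = 12
In-link 2: hub score = 6
In-link 3: hub score = 9
In-link 4: hub score = 11
In-link 5: hub score = 8
In-link 6: hub score = 8
Authority = 12 + 6 + 9 + 11 + 8 + 8 = 54

54


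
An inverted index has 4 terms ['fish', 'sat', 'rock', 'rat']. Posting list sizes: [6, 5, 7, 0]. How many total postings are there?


Summing posting list sizes:
'fish': 6 postings
'sat': 5 postings
'rock': 7 postings
'rat': 0 postings
Total = 6 + 5 + 7 + 0 = 18

18


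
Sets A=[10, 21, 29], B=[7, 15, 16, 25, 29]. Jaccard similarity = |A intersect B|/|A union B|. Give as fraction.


A intersect B = [29]
|A intersect B| = 1
A union B = [7, 10, 15, 16, 21, 25, 29]
|A union B| = 7
Jaccard = 1/7 = 1/7

1/7


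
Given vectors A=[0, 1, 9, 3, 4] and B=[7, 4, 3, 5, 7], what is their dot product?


Dot product = sum of element-wise products
A[0]*B[0] = 0*7 = 0
A[1]*B[1] = 1*4 = 4
A[2]*B[2] = 9*3 = 27
A[3]*B[3] = 3*5 = 15
A[4]*B[4] = 4*7 = 28
Sum = 0 + 4 + 27 + 15 + 28 = 74

74


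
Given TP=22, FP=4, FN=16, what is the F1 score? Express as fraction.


F1 = 2 * P * R / (P + R)
P = TP/(TP+FP) = 22/26 = 11/13
R = TP/(TP+FN) = 22/38 = 11/19
2 * P * R = 2 * 11/13 * 11/19 = 242/247
P + R = 11/13 + 11/19 = 352/247
F1 = 242/247 / 352/247 = 11/16

11/16


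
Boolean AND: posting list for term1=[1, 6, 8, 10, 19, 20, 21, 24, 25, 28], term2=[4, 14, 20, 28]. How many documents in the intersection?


Boolean AND: find intersection of posting lists
term1 docs: [1, 6, 8, 10, 19, 20, 21, 24, 25, 28]
term2 docs: [4, 14, 20, 28]
Intersection: [20, 28]
|intersection| = 2

2


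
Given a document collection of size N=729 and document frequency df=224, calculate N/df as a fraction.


IDF ratio = N / df
= 729 / 224
= 729/224

729/224


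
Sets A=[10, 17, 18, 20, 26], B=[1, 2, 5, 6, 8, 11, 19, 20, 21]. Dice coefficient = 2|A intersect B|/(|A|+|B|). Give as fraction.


A intersect B = [20]
|A intersect B| = 1
|A| = 5, |B| = 9
Dice = 2*1 / (5+9)
= 2 / 14 = 1/7

1/7


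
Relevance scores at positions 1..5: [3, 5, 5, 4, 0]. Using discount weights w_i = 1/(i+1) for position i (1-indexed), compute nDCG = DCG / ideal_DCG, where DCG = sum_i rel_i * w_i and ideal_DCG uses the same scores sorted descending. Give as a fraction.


Position discount weights w_i = 1/(i+1) for i=1..5:
Weights = [1/2, 1/3, 1/4, 1/5, 1/6]
Actual relevance: [3, 5, 5, 4, 0]
DCG = 3/2 + 5/3 + 5/4 + 4/5 + 0/6 = 313/60
Ideal relevance (sorted desc): [5, 5, 4, 3, 0]
Ideal DCG = 5/2 + 5/3 + 4/4 + 3/5 + 0/6 = 173/30
nDCG = DCG / ideal_DCG = 313/60 / 173/30 = 313/346

313/346
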